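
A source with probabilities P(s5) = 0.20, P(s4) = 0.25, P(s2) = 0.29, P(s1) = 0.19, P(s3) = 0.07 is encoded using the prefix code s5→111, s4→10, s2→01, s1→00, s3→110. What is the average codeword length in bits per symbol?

L̄ = Σ pᵢ·ℓᵢ = 0.20·3 + 0.25·2 + 0.29·2 + 0.19·2 + 0.07·3 = 2.27 bits/symbol.

2.27 bits/symbol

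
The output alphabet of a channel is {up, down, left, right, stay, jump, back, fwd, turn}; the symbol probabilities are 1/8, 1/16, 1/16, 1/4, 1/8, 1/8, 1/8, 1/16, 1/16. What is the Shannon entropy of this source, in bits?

Each probability is a power of 1/2, so log₂(1/p) is an integer.
H = Σ p·log₂(1/p) = 1/8·3 + 1/16·4 + 1/16·4 + 1/4·2 + 1/8·3 + 1/8·3 + 1/8·3 + 1/16·4 + 1/16·4 = 3 bits.

3 bits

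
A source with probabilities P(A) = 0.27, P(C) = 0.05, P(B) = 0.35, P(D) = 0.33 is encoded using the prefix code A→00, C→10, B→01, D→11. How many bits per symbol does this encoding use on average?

L̄ = Σ pᵢ·ℓᵢ = 0.27·2 + 0.05·2 + 0.35·2 + 0.33·2 = 2 bits/symbol.

2 bits/symbol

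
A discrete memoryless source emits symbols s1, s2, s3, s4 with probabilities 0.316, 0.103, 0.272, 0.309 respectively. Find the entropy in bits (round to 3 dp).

H = −Σ pᵢ log₂ pᵢ.
−0.316·log₂(0.316) = 0.5252
−0.103·log₂(0.103) = 0.3378
−0.272·log₂(0.272) = 0.5109
−0.309·log₂(0.309) = 0.5235
Sum ≈ 1.8974 → 1.897 bits.

1.897 bits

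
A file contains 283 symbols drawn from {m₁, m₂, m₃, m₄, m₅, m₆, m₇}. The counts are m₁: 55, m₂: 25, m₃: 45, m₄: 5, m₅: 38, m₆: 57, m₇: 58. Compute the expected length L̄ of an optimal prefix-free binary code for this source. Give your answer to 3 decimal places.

2.700 bits/symbol

Probabilities are the counts divided by 283.
Repeatedly combine the two least-probable nodes; the expected code length is the sum of the merged weights.
merge 5/283 + 25/283 → 30/283
merge 30/283 + 38/283 → 68/283
merge 45/283 + 55/283 → 100/283
merge 57/283 + 58/283 → 115/283
merge 68/283 + 100/283 → 168/283
merge 115/283 + 168/283 → 1
L = 30/283 + 68/283 + 100/283 + 115/283 + 168/283 + 1 = 764/283 ≈ 2.700 bits/symbol.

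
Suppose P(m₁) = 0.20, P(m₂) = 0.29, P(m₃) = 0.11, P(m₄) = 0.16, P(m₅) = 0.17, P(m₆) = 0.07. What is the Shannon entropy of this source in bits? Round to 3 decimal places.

2.459 bits

H = −Σ pᵢ log₂ pᵢ.
−0.20·log₂(0.20) = 0.4644
−0.29·log₂(0.29) = 0.5179
−0.11·log₂(0.11) = 0.3503
−0.16·log₂(0.16) = 0.4230
−0.17·log₂(0.17) = 0.4346
−0.07·log₂(0.07) = 0.2686
Sum ≈ 2.4587 → 2.459 bits.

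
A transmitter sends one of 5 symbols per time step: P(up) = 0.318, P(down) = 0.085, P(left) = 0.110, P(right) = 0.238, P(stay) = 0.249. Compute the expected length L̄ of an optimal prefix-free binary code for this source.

2.195 bits/symbol

Repeatedly combine the two least-probable nodes; the expected code length is the sum of the merged weights.
merge 17/200 + 11/100 → 39/200
merge 39/200 + 119/500 → 433/1000
merge 249/1000 + 159/500 → 567/1000
merge 433/1000 + 567/1000 → 1
L = 39/200 + 433/1000 + 567/1000 + 1 = 439/200 = 2.195 bits/symbol.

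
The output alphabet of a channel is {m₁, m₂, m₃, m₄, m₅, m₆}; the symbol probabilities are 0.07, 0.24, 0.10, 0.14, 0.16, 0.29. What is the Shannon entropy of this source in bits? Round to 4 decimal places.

2.4329 bits

H = −Σ pᵢ log₂ pᵢ.
−0.07·log₂(0.07) = 0.2686
−0.24·log₂(0.24) = 0.4941
−0.10·log₂(0.10) = 0.3322
−0.14·log₂(0.14) = 0.3971
−0.16·log₂(0.16) = 0.4230
−0.29·log₂(0.29) = 0.5179
Sum ≈ 2.4329 → 2.4329 bits.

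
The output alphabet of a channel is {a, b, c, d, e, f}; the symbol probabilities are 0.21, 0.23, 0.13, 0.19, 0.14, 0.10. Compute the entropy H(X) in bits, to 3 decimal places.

2.528 bits

H = −Σ pᵢ log₂ pᵢ.
−0.21·log₂(0.21) = 0.4728
−0.23·log₂(0.23) = 0.4877
−0.13·log₂(0.13) = 0.3826
−0.19·log₂(0.19) = 0.4552
−0.14·log₂(0.14) = 0.3971
−0.10·log₂(0.10) = 0.3322
Sum ≈ 2.5277 → 2.528 bits.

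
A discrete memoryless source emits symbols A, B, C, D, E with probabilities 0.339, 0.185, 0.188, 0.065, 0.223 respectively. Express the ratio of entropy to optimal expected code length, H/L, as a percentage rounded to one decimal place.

96.5%

Entropy H = −Σ p log₂ p ≈ 2.1718 bits.
Huffman merges: 13/200+37/200→1/4; 47/250+223/1000→411/1000; 1/4+339/1000→589/1000; 411/1000+589/1000→1. L = 9/4 ≈ 2.2500.
Efficiency = H/L = 2.1718/2.2500 = 96.5%.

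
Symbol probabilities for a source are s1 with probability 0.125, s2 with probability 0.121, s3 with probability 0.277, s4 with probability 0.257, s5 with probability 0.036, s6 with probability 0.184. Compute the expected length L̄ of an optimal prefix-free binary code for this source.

2.439 bits/symbol

Repeatedly combine the two least-probable nodes; the expected code length is the sum of the merged weights.
merge 9/250 + 121/1000 → 157/1000
merge 1/8 + 157/1000 → 141/500
merge 23/125 + 257/1000 → 441/1000
merge 277/1000 + 141/500 → 559/1000
merge 441/1000 + 559/1000 → 1
L = 157/1000 + 141/500 + 441/1000 + 559/1000 + 1 = 2439/1000 = 2.439 bits/symbol.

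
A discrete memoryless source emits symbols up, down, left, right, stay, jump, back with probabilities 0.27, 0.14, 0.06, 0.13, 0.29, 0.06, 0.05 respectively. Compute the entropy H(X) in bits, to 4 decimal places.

2.5108 bits

H = −Σ pᵢ log₂ pᵢ.
−0.27·log₂(0.27) = 0.5100
−0.14·log₂(0.14) = 0.3971
−0.06·log₂(0.06) = 0.2435
−0.13·log₂(0.13) = 0.3826
−0.29·log₂(0.29) = 0.5179
−0.06·log₂(0.06) = 0.2435
−0.05·log₂(0.05) = 0.2161
Sum ≈ 2.5108 → 2.5108 bits.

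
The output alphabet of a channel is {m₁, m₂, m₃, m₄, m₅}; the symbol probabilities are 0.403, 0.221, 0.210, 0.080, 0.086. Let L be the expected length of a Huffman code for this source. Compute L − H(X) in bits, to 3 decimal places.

0.061 bits

Entropy H = −Σ p log₂ p ≈ 2.0784 bits.
Huffman merges: 2/25+43/500→83/500; 83/500+21/100→47/125; 221/1000+47/125→597/1000; 403/1000+597/1000→1. L = 2139/1000 ≈ 2.1390.
L − H = 2.1390 − 2.0784 = 0.061 bits.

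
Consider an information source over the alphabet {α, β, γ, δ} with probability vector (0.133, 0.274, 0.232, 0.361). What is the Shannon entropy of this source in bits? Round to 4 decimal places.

H = −Σ pᵢ log₂ pᵢ.
−0.133·log₂(0.133) = 0.3871
−0.274·log₂(0.274) = 0.5118
−0.232·log₂(0.232) = 0.4890
−0.361·log₂(0.361) = 0.5306
Sum ≈ 1.9185 → 1.9185 bits.

1.9185 bits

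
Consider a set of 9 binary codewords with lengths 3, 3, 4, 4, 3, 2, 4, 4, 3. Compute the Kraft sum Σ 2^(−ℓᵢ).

With common denominator 2^4 = 16: Σ 2^(−ℓᵢ) = 2/16 + 2/16 + 1/16 + 1/16 + 2/16 + 4/16 + 1/16 + 1/16 + 2/16 = 16/16 = 1.

1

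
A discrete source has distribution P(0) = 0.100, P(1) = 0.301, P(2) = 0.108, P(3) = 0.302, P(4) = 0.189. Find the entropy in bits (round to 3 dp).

H = −Σ pᵢ log₂ pᵢ.
−0.100·log₂(0.100) = 0.3322
−0.301·log₂(0.301) = 0.5214
−0.108·log₂(0.108) = 0.3468
−0.302·log₂(0.302) = 0.5217
−0.189·log₂(0.189) = 0.4543
Sum ≈ 2.1763 → 2.176 bits.

2.176 bits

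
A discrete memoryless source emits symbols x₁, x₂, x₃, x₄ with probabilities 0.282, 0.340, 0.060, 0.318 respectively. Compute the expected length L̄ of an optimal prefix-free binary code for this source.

2 bits/symbol

Repeatedly combine the two least-probable nodes; the expected code length is the sum of the merged weights.
merge 3/50 + 141/500 → 171/500
merge 159/500 + 17/50 → 329/500
merge 171/500 + 329/500 → 1
L = 171/500 + 329/500 + 1 = 2 bits/symbol.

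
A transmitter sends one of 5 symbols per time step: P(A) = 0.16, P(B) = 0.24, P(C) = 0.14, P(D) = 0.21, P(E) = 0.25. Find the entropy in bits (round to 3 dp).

H = −Σ pᵢ log₂ pᵢ.
−0.16·log₂(0.16) = 0.4230
−0.24·log₂(0.24) = 0.4941
−0.14·log₂(0.14) = 0.3971
−0.21·log₂(0.21) = 0.4728
−0.25·log₂(0.25) = 0.5000
Sum ≈ 2.2871 → 2.287 bits.

2.287 bits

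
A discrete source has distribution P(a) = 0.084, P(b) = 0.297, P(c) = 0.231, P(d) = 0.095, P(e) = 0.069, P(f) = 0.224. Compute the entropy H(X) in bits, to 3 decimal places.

2.381 bits

H = −Σ pᵢ log₂ pᵢ.
−0.084·log₂(0.084) = 0.3002
−0.297·log₂(0.297) = 0.5202
−0.231·log₂(0.231) = 0.4883
−0.095·log₂(0.095) = 0.3226
−0.069·log₂(0.069) = 0.2662
−0.224·log₂(0.224) = 0.4835
Sum ≈ 2.3810 → 2.381 bits.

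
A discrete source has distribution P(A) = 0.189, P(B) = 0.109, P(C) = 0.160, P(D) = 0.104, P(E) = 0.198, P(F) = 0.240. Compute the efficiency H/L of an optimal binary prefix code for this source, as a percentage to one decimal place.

98.4%

Entropy H = −Σ p log₂ p ≈ 2.5222 bits.
Huffman merges: 13/125+109/1000→213/1000; 4/25+189/1000→349/1000; 99/500+213/1000→411/1000; 6/25+349/1000→589/1000; 411/1000+589/1000→1. L = 1281/500 ≈ 2.5620.
Efficiency = H/L = 2.5222/2.5620 = 98.4%.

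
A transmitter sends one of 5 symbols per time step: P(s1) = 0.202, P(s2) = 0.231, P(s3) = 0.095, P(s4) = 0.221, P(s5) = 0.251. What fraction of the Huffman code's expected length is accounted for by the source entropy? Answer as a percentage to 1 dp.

Entropy H = −Σ p log₂ p ≈ 2.2590 bits.
Huffman merges: 19/200+101/500→297/1000; 221/1000+231/1000→113/250; 251/1000+297/1000→137/250; 113/250+137/250→1. L = 2297/1000 ≈ 2.2970.
Efficiency = H/L = 2.2590/2.2970 = 98.3%.

98.3%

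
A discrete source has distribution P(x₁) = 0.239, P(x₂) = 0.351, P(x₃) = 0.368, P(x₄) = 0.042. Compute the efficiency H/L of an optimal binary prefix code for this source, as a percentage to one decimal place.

91.3%

Entropy H = −Σ p log₂ p ≈ 1.7465 bits.
Huffman merges: 21/500+239/1000→281/1000; 281/1000+351/1000→79/125; 46/125+79/125→1. L = 1913/1000 ≈ 1.9130.
Efficiency = H/L = 1.7465/1.9130 = 91.3%.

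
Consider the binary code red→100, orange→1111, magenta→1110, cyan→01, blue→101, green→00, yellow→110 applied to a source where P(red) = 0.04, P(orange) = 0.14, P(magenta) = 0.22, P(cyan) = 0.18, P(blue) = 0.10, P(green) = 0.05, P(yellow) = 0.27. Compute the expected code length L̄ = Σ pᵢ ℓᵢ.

L̄ = Σ pᵢ·ℓᵢ = 0.04·3 + 0.14·4 + 0.22·4 + 0.18·2 + 0.10·3 + 0.05·2 + 0.27·3 = 3.13 bits/symbol.

3.13 bits/symbol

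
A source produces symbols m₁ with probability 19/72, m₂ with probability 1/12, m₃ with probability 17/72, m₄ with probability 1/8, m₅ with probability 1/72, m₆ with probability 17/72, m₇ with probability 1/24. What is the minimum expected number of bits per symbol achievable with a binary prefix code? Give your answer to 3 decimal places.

Repeatedly combine the two least-probable nodes; the expected code length is the sum of the merged weights.
merge 1/72 + 1/24 → 1/18
merge 1/18 + 1/12 → 5/36
merge 1/8 + 5/36 → 19/72
merge 17/72 + 17/72 → 17/36
merge 19/72 + 19/72 → 19/36
merge 17/36 + 19/36 → 1
L = 1/18 + 5/36 + 19/72 + 17/36 + 19/36 + 1 = 59/24 ≈ 2.458 bits/symbol.

2.458 bits/symbol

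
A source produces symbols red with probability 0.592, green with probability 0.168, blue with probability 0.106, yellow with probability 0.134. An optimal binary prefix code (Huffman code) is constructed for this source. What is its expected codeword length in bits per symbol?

1.648 bits/symbol

Repeatedly combine the two least-probable nodes; the expected code length is the sum of the merged weights.
merge 53/500 + 67/500 → 6/25
merge 21/125 + 6/25 → 51/125
merge 51/125 + 74/125 → 1
L = 6/25 + 51/125 + 1 = 206/125 = 1.648 bits/symbol.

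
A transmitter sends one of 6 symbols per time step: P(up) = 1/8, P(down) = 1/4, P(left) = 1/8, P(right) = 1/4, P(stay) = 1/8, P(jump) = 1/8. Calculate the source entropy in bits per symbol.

2.5 bits

Each probability is a power of 1/2, so log₂(1/p) is an integer.
H = Σ p·log₂(1/p) = 1/8·3 + 1/4·2 + 1/8·3 + 1/4·2 + 1/8·3 + 1/8·3 = 2.5 bits.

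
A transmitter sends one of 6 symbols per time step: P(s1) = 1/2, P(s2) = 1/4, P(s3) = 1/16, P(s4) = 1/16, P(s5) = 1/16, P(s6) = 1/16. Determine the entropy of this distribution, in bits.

2 bits

Each probability is a power of 1/2, so log₂(1/p) is an integer.
H = Σ p·log₂(1/p) = 1/2·1 + 1/4·2 + 1/16·4 + 1/16·4 + 1/16·4 + 1/16·4 = 2 bits.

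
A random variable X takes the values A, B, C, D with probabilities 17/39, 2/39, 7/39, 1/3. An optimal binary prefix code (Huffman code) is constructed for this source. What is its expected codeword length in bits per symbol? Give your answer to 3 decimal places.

Repeatedly combine the two least-probable nodes; the expected code length is the sum of the merged weights.
merge 2/39 + 7/39 → 3/13
merge 3/13 + 1/3 → 22/39
merge 17/39 + 22/39 → 1
L = 3/13 + 22/39 + 1 = 70/39 ≈ 1.795 bits/symbol.

1.795 bits/symbol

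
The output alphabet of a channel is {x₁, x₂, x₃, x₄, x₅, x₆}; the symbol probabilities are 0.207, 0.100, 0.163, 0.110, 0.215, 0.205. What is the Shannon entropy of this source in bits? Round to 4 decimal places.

H = −Σ pᵢ log₂ pᵢ.
−0.207·log₂(0.207) = 0.4704
−0.100·log₂(0.100) = 0.3322
−0.163·log₂(0.163) = 0.4266
−0.110·log₂(0.110) = 0.3503
−0.215·log₂(0.215) = 0.4768
−0.205·log₂(0.205) = 0.4687
Sum ≈ 2.5249 → 2.5249 bits.

2.5249 bits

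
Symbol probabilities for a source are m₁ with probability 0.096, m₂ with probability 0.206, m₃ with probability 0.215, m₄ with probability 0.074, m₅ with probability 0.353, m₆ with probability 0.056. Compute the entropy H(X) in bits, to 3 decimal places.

2.312 bits

H = −Σ pᵢ log₂ pᵢ.
−0.096·log₂(0.096) = 0.3246
−0.206·log₂(0.206) = 0.4695
−0.215·log₂(0.215) = 0.4768
−0.074·log₂(0.074) = 0.2780
−0.353·log₂(0.353) = 0.5303
−0.056·log₂(0.056) = 0.2329
Sum ≈ 2.3120 → 2.312 bits.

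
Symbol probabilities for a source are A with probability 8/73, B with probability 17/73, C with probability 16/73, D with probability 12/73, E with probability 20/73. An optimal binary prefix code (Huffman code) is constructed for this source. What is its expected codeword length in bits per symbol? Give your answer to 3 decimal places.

Repeatedly combine the two least-probable nodes; the expected code length is the sum of the merged weights.
merge 8/73 + 12/73 → 20/73
merge 16/73 + 17/73 → 33/73
merge 20/73 + 20/73 → 40/73
merge 33/73 + 40/73 → 1
L = 20/73 + 33/73 + 40/73 + 1 = 166/73 ≈ 2.274 bits/symbol.

2.274 bits/symbol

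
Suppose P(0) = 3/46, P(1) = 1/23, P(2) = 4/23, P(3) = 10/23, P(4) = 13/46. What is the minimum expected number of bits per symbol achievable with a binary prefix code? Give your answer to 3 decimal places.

Repeatedly combine the two least-probable nodes; the expected code length is the sum of the merged weights.
merge 1/23 + 3/46 → 5/46
merge 5/46 + 4/23 → 13/46
merge 13/46 + 13/46 → 13/23
merge 10/23 + 13/23 → 1
L = 5/46 + 13/46 + 13/23 + 1 = 45/23 ≈ 1.957 bits/symbol.

1.957 bits/symbol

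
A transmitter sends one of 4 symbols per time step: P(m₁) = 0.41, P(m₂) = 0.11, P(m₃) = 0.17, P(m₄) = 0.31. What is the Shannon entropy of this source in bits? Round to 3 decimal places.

H = −Σ pᵢ log₂ pᵢ.
−0.41·log₂(0.41) = 0.5274
−0.11·log₂(0.11) = 0.3503
−0.17·log₂(0.17) = 0.4346
−0.31·log₂(0.31) = 0.5238
Sum ≈ 1.8361 → 1.836 bits.

1.836 bits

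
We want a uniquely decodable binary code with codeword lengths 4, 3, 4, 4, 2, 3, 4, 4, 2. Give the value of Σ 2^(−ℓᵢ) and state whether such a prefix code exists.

1.0625; no

With common denominator 2^4 = 16: Σ 2^(−ℓᵢ) = 1/16 + 2/16 + 1/16 + 1/16 + 4/16 + 2/16 + 1/16 + 1/16 + 4/16 = 17/16 = 1.0625.
Kraft's inequality requires Σ ≤ 1; here Σ = 1.0625 > 1, so no such prefix code exists.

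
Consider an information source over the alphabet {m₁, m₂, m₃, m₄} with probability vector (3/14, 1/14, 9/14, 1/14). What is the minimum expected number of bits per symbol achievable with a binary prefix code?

Repeatedly combine the two least-probable nodes; the expected code length is the sum of the merged weights.
merge 1/14 + 1/14 → 1/7
merge 1/7 + 3/14 → 5/14
merge 5/14 + 9/14 → 1
L = 1/7 + 5/14 + 1 = 3/2 = 1.5 bits/symbol.

1.5 bits/symbol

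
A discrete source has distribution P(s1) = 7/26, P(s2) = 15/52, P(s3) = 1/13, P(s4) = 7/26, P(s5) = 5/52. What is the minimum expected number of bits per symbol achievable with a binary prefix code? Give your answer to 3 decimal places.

Repeatedly combine the two least-probable nodes; the expected code length is the sum of the merged weights.
merge 1/13 + 5/52 → 9/52
merge 9/52 + 7/26 → 23/52
merge 7/26 + 15/52 → 29/52
merge 23/52 + 29/52 → 1
L = 9/52 + 23/52 + 29/52 + 1 = 113/52 ≈ 2.173 bits/symbol.

2.173 bits/symbol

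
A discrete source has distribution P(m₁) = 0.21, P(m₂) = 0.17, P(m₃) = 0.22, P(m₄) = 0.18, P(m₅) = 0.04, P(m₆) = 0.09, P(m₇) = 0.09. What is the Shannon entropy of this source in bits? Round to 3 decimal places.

2.644 bits

H = −Σ pᵢ log₂ pᵢ.
−0.21·log₂(0.21) = 0.4728
−0.17·log₂(0.17) = 0.4346
−0.22·log₂(0.22) = 0.4806
−0.18·log₂(0.18) = 0.4453
−0.04·log₂(0.04) = 0.1858
−0.09·log₂(0.09) = 0.3127
−0.09·log₂(0.09) = 0.3127
Sum ≈ 2.6444 → 2.644 bits.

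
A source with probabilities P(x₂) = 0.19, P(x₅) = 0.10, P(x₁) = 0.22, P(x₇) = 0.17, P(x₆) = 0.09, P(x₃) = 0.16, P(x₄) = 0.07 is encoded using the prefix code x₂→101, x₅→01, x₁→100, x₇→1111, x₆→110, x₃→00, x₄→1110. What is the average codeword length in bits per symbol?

2.98 bits/symbol

L̄ = Σ pᵢ·ℓᵢ = 0.19·3 + 0.10·2 + 0.22·3 + 0.17·4 + 0.09·3 + 0.16·2 + 0.07·4 = 2.98 bits/symbol.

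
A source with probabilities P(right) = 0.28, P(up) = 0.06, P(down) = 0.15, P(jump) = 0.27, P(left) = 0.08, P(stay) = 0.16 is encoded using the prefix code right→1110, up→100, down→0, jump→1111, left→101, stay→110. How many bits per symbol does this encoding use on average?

3.25 bits/symbol

L̄ = Σ pᵢ·ℓᵢ = 0.28·4 + 0.06·3 + 0.15·1 + 0.27·4 + 0.08·3 + 0.16·3 = 3.25 bits/symbol.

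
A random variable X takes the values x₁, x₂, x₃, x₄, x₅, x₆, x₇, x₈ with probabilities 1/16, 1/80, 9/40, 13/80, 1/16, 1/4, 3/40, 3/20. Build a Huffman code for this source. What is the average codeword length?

Repeatedly combine the two least-probable nodes; the expected code length is the sum of the merged weights.
merge 1/80 + 1/16 → 3/40
merge 1/16 + 3/40 → 11/80
merge 3/40 + 11/80 → 17/80
merge 3/20 + 13/80 → 5/16
merge 17/80 + 9/40 → 7/16
merge 1/4 + 5/16 → 9/16
merge 7/16 + 9/16 → 1
L = 3/40 + 11/80 + 17/80 + 5/16 + 7/16 + 9/16 + 1 = 219/80 = 2.7375 bits/symbol.

2.7375 bits/symbol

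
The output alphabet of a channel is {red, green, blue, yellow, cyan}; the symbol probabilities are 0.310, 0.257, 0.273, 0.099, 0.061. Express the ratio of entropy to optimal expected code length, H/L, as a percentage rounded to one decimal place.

Entropy H = −Σ p log₂ p ≈ 2.1153 bits.
Huffman merges: 61/1000+99/1000→4/25; 4/25+257/1000→417/1000; 273/1000+31/100→583/1000; 417/1000+583/1000→1. L = 54/25 ≈ 2.1600.
Efficiency = H/L = 2.1153/2.1600 = 97.9%.

97.9%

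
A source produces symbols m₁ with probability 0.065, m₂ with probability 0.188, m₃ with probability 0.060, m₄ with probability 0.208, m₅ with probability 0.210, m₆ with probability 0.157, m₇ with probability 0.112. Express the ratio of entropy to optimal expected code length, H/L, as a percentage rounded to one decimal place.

98.6%

Entropy H = −Σ p log₂ p ≈ 2.6703 bits.
Huffman merges: 3/50+13/200→1/8; 14/125+1/8→237/1000; 157/1000+47/250→69/200; 26/125+21/100→209/500; 237/1000+69/200→291/500; 209/500+291/500→1. L = 2707/1000 ≈ 2.7070.
Efficiency = H/L = 2.6703/2.7070 = 98.6%.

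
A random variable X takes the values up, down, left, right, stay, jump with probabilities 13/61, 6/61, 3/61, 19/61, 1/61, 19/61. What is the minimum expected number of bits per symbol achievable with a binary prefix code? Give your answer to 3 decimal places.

2.230 bits/symbol

Repeatedly combine the two least-probable nodes; the expected code length is the sum of the merged weights.
merge 1/61 + 3/61 → 4/61
merge 4/61 + 6/61 → 10/61
merge 10/61 + 13/61 → 23/61
merge 19/61 + 19/61 → 38/61
merge 23/61 + 38/61 → 1
L = 4/61 + 10/61 + 23/61 + 38/61 + 1 = 136/61 ≈ 2.230 bits/symbol.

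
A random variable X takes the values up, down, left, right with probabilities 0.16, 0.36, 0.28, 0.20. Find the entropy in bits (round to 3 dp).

1.932 bits

H = −Σ pᵢ log₂ pᵢ.
−0.16·log₂(0.16) = 0.4230
−0.36·log₂(0.36) = 0.5306
−0.28·log₂(0.28) = 0.5142
−0.20·log₂(0.20) = 0.4644
Sum ≈ 1.9322 → 1.932 bits.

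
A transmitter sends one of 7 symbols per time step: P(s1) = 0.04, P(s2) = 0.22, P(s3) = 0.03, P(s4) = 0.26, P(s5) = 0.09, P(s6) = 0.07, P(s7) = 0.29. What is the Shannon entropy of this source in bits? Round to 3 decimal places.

2.422 bits

H = −Σ pᵢ log₂ pᵢ.
−0.04·log₂(0.04) = 0.1858
−0.22·log₂(0.22) = 0.4806
−0.03·log₂(0.03) = 0.1518
−0.26·log₂(0.26) = 0.5053
−0.09·log₂(0.09) = 0.3127
−0.07·log₂(0.07) = 0.2686
−0.29·log₂(0.29) = 0.5179
Sum ≈ 2.4225 → 2.422 bits.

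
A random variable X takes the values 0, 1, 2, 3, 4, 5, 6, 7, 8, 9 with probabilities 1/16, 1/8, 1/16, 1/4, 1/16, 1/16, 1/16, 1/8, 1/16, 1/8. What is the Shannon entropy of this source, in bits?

Each probability is a power of 1/2, so log₂(1/p) is an integer.
H = Σ p·log₂(1/p) = 1/16·4 + 1/8·3 + 1/16·4 + 1/4·2 + 1/16·4 + 1/16·4 + 1/16·4 + 1/8·3 + 1/16·4 + 1/8·3 = 3.125 bits.

3.125 bits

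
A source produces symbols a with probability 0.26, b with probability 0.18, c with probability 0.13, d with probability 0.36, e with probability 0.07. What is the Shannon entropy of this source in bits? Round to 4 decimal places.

2.1324 bits

H = −Σ pᵢ log₂ pᵢ.
−0.26·log₂(0.26) = 0.5053
−0.18·log₂(0.18) = 0.4453
−0.13·log₂(0.13) = 0.3826
−0.36·log₂(0.36) = 0.5306
−0.07·log₂(0.07) = 0.2686
Sum ≈ 2.1324 → 2.1324 bits.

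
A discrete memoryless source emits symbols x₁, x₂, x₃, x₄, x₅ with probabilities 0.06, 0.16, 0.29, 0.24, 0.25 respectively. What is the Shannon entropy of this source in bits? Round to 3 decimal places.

2.179 bits

H = −Σ pᵢ log₂ pᵢ.
−0.06·log₂(0.06) = 0.2435
−0.16·log₂(0.16) = 0.4230
−0.29·log₂(0.29) = 0.5179
−0.24·log₂(0.24) = 0.4941
−0.25·log₂(0.25) = 0.5000
Sum ≈ 2.1786 → 2.179 bits.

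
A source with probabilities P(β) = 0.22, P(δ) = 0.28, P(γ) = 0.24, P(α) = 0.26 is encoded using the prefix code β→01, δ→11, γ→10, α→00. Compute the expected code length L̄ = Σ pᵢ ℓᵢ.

L̄ = Σ pᵢ·ℓᵢ = 0.22·2 + 0.28·2 + 0.24·2 + 0.26·2 = 2 bits/symbol.

2 bits/symbol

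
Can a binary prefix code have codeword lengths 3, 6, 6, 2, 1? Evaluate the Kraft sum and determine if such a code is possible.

With common denominator 2^6 = 64: Σ 2^(−ℓᵢ) = 8/64 + 1/64 + 1/64 + 16/64 + 32/64 = 58/64 = 0.90625.
Kraft's inequality requires Σ ≤ 1; here Σ = 0.90625 ≤ 1, so such a prefix code exists.

0.90625; yes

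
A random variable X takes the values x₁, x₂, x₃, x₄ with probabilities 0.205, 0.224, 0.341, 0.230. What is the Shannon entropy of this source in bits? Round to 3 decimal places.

H = −Σ pᵢ log₂ pᵢ.
−0.205·log₂(0.205) = 0.4687
−0.224·log₂(0.224) = 0.4835
−0.341·log₂(0.341) = 0.5293
−0.230·log₂(0.230) = 0.4877
Sum ≈ 1.9691 → 1.969 bits.

1.969 bits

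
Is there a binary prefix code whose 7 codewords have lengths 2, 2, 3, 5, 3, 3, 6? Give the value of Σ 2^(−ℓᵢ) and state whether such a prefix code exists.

0.921875; yes

With common denominator 2^6 = 64: Σ 2^(−ℓᵢ) = 16/64 + 16/64 + 8/64 + 2/64 + 8/64 + 8/64 + 1/64 = 59/64 = 0.921875.
Kraft's inequality requires Σ ≤ 1; here Σ = 0.921875 ≤ 1, so such a prefix code exists.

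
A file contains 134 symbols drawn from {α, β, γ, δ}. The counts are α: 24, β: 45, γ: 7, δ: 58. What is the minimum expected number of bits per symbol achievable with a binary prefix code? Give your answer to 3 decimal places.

Probabilities are the counts divided by 134.
Repeatedly combine the two least-probable nodes; the expected code length is the sum of the merged weights.
merge 7/134 + 12/67 → 31/134
merge 31/134 + 45/134 → 38/67
merge 29/67 + 38/67 → 1
L = 31/134 + 38/67 + 1 = 241/134 ≈ 1.799 bits/symbol.

1.799 bits/symbol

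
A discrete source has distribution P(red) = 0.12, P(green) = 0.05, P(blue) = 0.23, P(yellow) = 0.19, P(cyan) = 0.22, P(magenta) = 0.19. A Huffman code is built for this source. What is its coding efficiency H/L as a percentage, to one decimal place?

Entropy H = −Σ p log₂ p ≈ 2.4619 bits.
Huffman merges: 1/20+3/25→17/100; 17/100+19/100→9/25; 19/100+11/50→41/100; 23/100+9/25→59/100; 41/100+59/100→1. L = 253/100 ≈ 2.5300.
Efficiency = H/L = 2.4619/2.5300 = 97.3%.

97.3%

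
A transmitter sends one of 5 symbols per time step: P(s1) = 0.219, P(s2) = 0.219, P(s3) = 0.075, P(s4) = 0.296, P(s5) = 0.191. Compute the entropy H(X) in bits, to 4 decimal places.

2.2160 bits

H = −Σ pᵢ log₂ pᵢ.
−0.219·log₂(0.219) = 0.4798
−0.219·log₂(0.219) = 0.4798
−0.075·log₂(0.075) = 0.2803
−0.296·log₂(0.296) = 0.5199
−0.191·log₂(0.191) = 0.4562
Sum ≈ 2.2160 → 2.2160 bits.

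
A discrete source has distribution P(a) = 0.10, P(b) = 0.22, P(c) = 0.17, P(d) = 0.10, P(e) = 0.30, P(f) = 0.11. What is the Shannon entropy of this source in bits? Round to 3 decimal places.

H = −Σ pᵢ log₂ pᵢ.
−0.10·log₂(0.10) = 0.3322
−0.22·log₂(0.22) = 0.4806
−0.17·log₂(0.17) = 0.4346
−0.10·log₂(0.10) = 0.3322
−0.30·log₂(0.30) = 0.5211
−0.11·log₂(0.11) = 0.3503
Sum ≈ 2.4509 → 2.451 bits.

2.451 bits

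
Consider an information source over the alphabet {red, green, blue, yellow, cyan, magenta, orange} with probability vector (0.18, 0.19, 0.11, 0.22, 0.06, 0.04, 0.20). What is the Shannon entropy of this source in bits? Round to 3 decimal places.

2.625 bits

H = −Σ pᵢ log₂ pᵢ.
−0.18·log₂(0.18) = 0.4453
−0.19·log₂(0.19) = 0.4552
−0.11·log₂(0.11) = 0.3503
−0.22·log₂(0.22) = 0.4806
−0.06·log₂(0.06) = 0.2435
−0.04·log₂(0.04) = 0.1858
−0.20·log₂(0.20) = 0.4644
Sum ≈ 2.6251 → 2.625 bits.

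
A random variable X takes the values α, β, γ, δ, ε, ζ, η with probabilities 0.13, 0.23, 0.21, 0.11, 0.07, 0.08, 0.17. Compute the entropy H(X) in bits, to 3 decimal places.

2.688 bits

H = −Σ pᵢ log₂ pᵢ.
−0.13·log₂(0.13) = 0.3826
−0.23·log₂(0.23) = 0.4877
−0.21·log₂(0.21) = 0.4728
−0.11·log₂(0.11) = 0.3503
−0.07·log₂(0.07) = 0.2686
−0.08·log₂(0.08) = 0.2915
−0.17·log₂(0.17) = 0.4346
Sum ≈ 2.6881 → 2.688 bits.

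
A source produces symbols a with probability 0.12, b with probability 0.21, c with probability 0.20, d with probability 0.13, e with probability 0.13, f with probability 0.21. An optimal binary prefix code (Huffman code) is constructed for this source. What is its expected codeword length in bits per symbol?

Repeatedly combine the two least-probable nodes; the expected code length is the sum of the merged weights.
merge 3/25 + 13/100 → 1/4
merge 13/100 + 1/5 → 33/100
merge 21/100 + 21/100 → 21/50
merge 1/4 + 33/100 → 29/50
merge 21/50 + 29/50 → 1
L = 1/4 + 33/100 + 21/50 + 29/50 + 1 = 129/50 = 2.58 bits/symbol.

2.58 bits/symbol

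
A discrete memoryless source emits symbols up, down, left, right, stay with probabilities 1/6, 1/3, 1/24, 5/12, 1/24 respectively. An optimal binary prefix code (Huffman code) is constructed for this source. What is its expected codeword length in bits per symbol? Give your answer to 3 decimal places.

Repeatedly combine the two least-probable nodes; the expected code length is the sum of the merged weights.
merge 1/24 + 1/24 → 1/12
merge 1/12 + 1/6 → 1/4
merge 1/4 + 1/3 → 7/12
merge 5/12 + 7/12 → 1
L = 1/12 + 1/4 + 7/12 + 1 = 23/12 ≈ 1.917 bits/symbol.

1.917 bits/symbol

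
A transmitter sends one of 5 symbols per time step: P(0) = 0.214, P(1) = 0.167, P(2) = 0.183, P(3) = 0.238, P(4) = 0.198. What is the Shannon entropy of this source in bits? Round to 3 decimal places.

H = −Σ pᵢ log₂ pᵢ.
−0.214·log₂(0.214) = 0.4760
−0.167·log₂(0.167) = 0.4312
−0.183·log₂(0.183) = 0.4484
−0.238·log₂(0.238) = 0.4929
−0.198·log₂(0.198) = 0.4626
Sum ≈ 2.3111 → 2.311 bits.

2.311 bits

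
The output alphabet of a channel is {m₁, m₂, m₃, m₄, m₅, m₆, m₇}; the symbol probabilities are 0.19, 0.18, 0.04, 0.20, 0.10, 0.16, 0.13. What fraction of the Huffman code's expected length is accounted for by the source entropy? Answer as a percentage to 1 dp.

Entropy H = −Σ p log₂ p ≈ 2.6885 bits.
Huffman merges: 1/25+1/10→7/50; 13/100+7/50→27/100; 4/25+9/50→17/50; 19/100+1/5→39/100; 27/100+17/50→61/100; 39/100+61/100→1. L = 11/4 ≈ 2.7500.
Efficiency = H/L = 2.6885/2.7500 = 97.8%.

97.8%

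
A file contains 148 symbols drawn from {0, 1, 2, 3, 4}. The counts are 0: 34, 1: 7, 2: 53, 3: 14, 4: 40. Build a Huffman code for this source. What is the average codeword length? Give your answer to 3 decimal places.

2.142 bits/symbol

Probabilities are the counts divided by 148.
Repeatedly combine the two least-probable nodes; the expected code length is the sum of the merged weights.
merge 7/148 + 7/74 → 21/148
merge 21/148 + 17/74 → 55/148
merge 10/37 + 53/148 → 93/148
merge 55/148 + 93/148 → 1
L = 21/148 + 55/148 + 93/148 + 1 = 317/148 ≈ 2.142 bits/symbol.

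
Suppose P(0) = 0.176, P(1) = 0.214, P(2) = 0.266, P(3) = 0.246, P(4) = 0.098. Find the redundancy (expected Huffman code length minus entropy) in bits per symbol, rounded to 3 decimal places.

0.023 bits

Entropy H = −Σ p log₂ p ≈ 2.2514 bits.
Huffman merges: 49/500+22/125→137/500; 107/500+123/500→23/50; 133/500+137/500→27/50; 23/50+27/50→1. L = 1137/500 ≈ 2.2740.
L − H = 2.2740 − 2.2514 = 0.023 bits.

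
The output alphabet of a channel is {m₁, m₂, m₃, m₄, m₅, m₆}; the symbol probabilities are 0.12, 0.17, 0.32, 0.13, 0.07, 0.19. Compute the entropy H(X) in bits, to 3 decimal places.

H = −Σ pᵢ log₂ pᵢ.
−0.12·log₂(0.12) = 0.3671
−0.17·log₂(0.17) = 0.4346
−0.32·log₂(0.32) = 0.5260
−0.13·log₂(0.13) = 0.3826
−0.07·log₂(0.07) = 0.2686
−0.19·log₂(0.19) = 0.4552
Sum ≈ 2.4341 → 2.434 bits.

2.434 bits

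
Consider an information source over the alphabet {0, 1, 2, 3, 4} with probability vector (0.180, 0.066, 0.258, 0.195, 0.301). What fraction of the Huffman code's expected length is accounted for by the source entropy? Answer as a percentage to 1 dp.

Entropy H = −Σ p log₂ p ≈ 2.1897 bits.
Huffman merges: 33/500+9/50→123/500; 39/200+123/500→441/1000; 129/500+301/1000→559/1000; 441/1000+559/1000→1. L = 1123/500 ≈ 2.2460.
Efficiency = H/L = 2.1897/2.2460 = 97.5%.

97.5%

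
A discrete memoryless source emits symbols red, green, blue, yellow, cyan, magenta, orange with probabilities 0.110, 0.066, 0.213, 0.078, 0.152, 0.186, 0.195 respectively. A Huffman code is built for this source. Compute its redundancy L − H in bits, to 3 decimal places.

Entropy H = −Σ p log₂ p ≈ 2.6958 bits.
Huffman merges: 33/500+39/500→18/125; 11/100+18/125→127/500; 19/125+93/500→169/500; 39/200+213/1000→51/125; 127/500+169/500→74/125; 51/125+74/125→1. L = 342/125 ≈ 2.7360.
L − H = 2.7360 − 2.6958 = 0.040 bits.

0.040 bits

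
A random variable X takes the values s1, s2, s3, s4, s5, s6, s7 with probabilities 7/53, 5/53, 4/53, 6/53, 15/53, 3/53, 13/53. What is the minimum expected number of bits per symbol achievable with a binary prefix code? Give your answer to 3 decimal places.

Repeatedly combine the two least-probable nodes; the expected code length is the sum of the merged weights.
merge 3/53 + 4/53 → 7/53
merge 5/53 + 6/53 → 11/53
merge 7/53 + 7/53 → 14/53
merge 11/53 + 13/53 → 24/53
merge 14/53 + 15/53 → 29/53
merge 24/53 + 29/53 → 1
L = 7/53 + 11/53 + 14/53 + 24/53 + 29/53 + 1 = 138/53 ≈ 2.604 bits/symbol.

2.604 bits/symbol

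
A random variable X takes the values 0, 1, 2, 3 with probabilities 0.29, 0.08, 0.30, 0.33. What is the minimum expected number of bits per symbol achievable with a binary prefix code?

Repeatedly combine the two least-probable nodes; the expected code length is the sum of the merged weights.
merge 2/25 + 29/100 → 37/100
merge 3/10 + 33/100 → 63/100
merge 37/100 + 63/100 → 1
L = 37/100 + 63/100 + 1 = 2 bits/symbol.

2 bits/symbol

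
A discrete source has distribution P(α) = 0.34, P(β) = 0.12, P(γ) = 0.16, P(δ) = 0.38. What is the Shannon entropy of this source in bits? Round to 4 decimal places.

1.8497 bits

H = −Σ pᵢ log₂ pᵢ.
−0.34·log₂(0.34) = 0.5292
−0.12·log₂(0.12) = 0.3671
−0.16·log₂(0.16) = 0.4230
−0.38·log₂(0.38) = 0.5305
Sum ≈ 1.8497 → 1.8497 bits.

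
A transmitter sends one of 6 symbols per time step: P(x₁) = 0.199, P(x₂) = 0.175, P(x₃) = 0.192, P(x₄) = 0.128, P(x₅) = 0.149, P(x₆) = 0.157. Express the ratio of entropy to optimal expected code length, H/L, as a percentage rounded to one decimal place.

98.5%

Entropy H = −Σ p log₂ p ≈ 2.5689 bits.
Huffman merges: 16/125+149/1000→277/1000; 157/1000+7/40→83/250; 24/125+199/1000→391/1000; 277/1000+83/250→609/1000; 391/1000+609/1000→1. L = 2609/1000 ≈ 2.6090.
Efficiency = H/L = 2.5689/2.6090 = 98.5%.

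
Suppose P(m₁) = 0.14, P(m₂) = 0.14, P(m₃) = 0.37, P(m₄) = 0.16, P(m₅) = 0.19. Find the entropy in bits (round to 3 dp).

H = −Σ pᵢ log₂ pᵢ.
−0.14·log₂(0.14) = 0.3971
−0.14·log₂(0.14) = 0.3971
−0.37·log₂(0.37) = 0.5307
−0.16·log₂(0.16) = 0.4230
−0.19·log₂(0.19) = 0.4552
Sum ≈ 2.2032 → 2.203 bits.

2.203 bits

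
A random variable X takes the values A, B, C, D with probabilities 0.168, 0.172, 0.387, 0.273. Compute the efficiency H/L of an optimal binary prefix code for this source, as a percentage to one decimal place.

Entropy H = −Σ p log₂ p ≈ 1.9105 bits.
Huffman merges: 21/125+43/250→17/50; 273/1000+17/50→613/1000; 387/1000+613/1000→1. L = 1953/1000 ≈ 1.9530.
Efficiency = H/L = 1.9105/1.9530 = 97.8%.

97.8%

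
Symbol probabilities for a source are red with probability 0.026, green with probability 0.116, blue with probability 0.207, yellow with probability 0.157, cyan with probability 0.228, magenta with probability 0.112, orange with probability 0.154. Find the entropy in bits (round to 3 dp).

H = −Σ pᵢ log₂ pᵢ.
−0.026·log₂(0.026) = 0.1369
−0.116·log₂(0.116) = 0.3605
−0.207·log₂(0.207) = 0.4704
−0.157·log₂(0.157) = 0.4194
−0.228·log₂(0.228) = 0.4863
−0.112·log₂(0.112) = 0.3537
−0.154·log₂(0.154) = 0.4156
Sum ≈ 2.6428 → 2.643 bits.

2.643 bits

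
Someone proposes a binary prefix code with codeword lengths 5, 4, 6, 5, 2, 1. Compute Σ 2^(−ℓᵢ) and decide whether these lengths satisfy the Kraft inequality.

0.890625; yes

With common denominator 2^6 = 64: Σ 2^(−ℓᵢ) = 2/64 + 4/64 + 1/64 + 2/64 + 16/64 + 32/64 = 57/64 = 0.890625.
Kraft's inequality requires Σ ≤ 1; here Σ = 0.890625 ≤ 1, so such a prefix code exists.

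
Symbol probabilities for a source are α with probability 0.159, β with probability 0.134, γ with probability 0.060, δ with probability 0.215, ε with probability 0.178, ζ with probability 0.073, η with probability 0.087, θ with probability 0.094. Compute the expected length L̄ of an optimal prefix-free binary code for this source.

Repeatedly combine the two least-probable nodes; the expected code length is the sum of the merged weights.
merge 3/50 + 73/1000 → 133/1000
merge 87/1000 + 47/500 → 181/1000
merge 133/1000 + 67/500 → 267/1000
merge 159/1000 + 89/500 → 337/1000
merge 181/1000 + 43/200 → 99/250
merge 267/1000 + 337/1000 → 151/250
merge 99/250 + 151/250 → 1
L = 133/1000 + 181/1000 + 267/1000 + 337/1000 + 99/250 + 151/250 + 1 = 1459/500 = 2.918 bits/symbol.

2.918 bits/symbol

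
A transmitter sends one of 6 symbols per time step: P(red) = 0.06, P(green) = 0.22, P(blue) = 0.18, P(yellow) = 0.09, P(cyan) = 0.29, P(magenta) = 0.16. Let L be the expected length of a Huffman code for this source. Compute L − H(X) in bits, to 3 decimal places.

Entropy H = −Σ p log₂ p ≈ 2.4230 bits.
Huffman merges: 3/50+9/100→3/20; 3/20+4/25→31/100; 9/50+11/50→2/5; 29/100+31/100→3/5; 2/5+3/5→1. L = 123/50 ≈ 2.4600.
L − H = 2.4600 − 2.4230 = 0.037 bits.

0.037 bits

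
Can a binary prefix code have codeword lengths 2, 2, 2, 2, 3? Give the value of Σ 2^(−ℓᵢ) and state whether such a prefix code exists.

With common denominator 2^3 = 8: Σ 2^(−ℓᵢ) = 2/8 + 2/8 + 2/8 + 2/8 + 1/8 = 9/8 = 1.125.
Kraft's inequality requires Σ ≤ 1; here Σ = 1.125 > 1, so no such prefix code exists.

1.125; no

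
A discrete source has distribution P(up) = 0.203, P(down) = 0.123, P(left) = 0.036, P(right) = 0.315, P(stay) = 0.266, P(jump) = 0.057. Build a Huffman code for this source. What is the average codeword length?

Repeatedly combine the two least-probable nodes; the expected code length is the sum of the merged weights.
merge 9/250 + 57/1000 → 93/1000
merge 93/1000 + 123/1000 → 27/125
merge 203/1000 + 27/125 → 419/1000
merge 133/500 + 63/200 → 581/1000
merge 419/1000 + 581/1000 → 1
L = 93/1000 + 27/125 + 419/1000 + 581/1000 + 1 = 2309/1000 = 2.309 bits/symbol.

2.309 bits/symbol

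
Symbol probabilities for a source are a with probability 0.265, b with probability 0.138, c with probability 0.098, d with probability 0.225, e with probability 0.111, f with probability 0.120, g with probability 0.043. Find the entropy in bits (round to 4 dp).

2.6289 bits

H = −Σ pᵢ log₂ pᵢ.
−0.265·log₂(0.265) = 0.5077
−0.138·log₂(0.138) = 0.3943
−0.098·log₂(0.098) = 0.3284
−0.225·log₂(0.225) = 0.4842
−0.111·log₂(0.111) = 0.3520
−0.120·log₂(0.120) = 0.3671
−0.043·log₂(0.043) = 0.1952
Sum ≈ 2.6289 → 2.6289 bits.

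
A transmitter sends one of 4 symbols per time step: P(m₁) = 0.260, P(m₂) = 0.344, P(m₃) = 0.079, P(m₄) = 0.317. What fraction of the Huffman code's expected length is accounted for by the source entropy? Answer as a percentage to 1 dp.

Entropy H = −Σ p log₂ p ≈ 1.8496 bits.
Huffman merges: 79/1000+13/50→339/1000; 317/1000+339/1000→82/125; 43/125+82/125→1. L = 399/200 ≈ 1.9950.
Efficiency = H/L = 1.8496/1.9950 = 92.7%.

92.7%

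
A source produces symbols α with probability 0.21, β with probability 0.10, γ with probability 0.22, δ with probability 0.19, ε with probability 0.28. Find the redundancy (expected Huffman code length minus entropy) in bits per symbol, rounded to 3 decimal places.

Entropy H = −Σ p log₂ p ≈ 2.2550 bits.
Huffman merges: 1/10+19/100→29/100; 21/100+11/50→43/100; 7/25+29/100→57/100; 43/100+57/100→1. L = 229/100 ≈ 2.2900.
L − H = 2.2900 − 2.2550 = 0.035 bits.

0.035 bits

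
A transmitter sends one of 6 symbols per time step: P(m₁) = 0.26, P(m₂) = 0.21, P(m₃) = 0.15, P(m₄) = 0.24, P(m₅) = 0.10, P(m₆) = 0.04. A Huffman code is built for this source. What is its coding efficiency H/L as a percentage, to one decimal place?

Entropy H = −Σ p log₂ p ≈ 2.4007 bits.
Huffman merges: 1/25+1/10→7/50; 7/50+3/20→29/100; 21/100+6/25→9/20; 13/50+29/100→11/20; 9/20+11/20→1. L = 243/100 ≈ 2.4300.
Efficiency = H/L = 2.4007/2.4300 = 98.8%.

98.8%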